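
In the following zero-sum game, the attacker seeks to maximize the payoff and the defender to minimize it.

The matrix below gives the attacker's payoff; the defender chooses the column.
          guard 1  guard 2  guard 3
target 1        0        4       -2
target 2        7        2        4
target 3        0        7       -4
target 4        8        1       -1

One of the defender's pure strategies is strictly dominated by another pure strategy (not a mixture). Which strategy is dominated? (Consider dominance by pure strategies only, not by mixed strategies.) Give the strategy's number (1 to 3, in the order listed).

1

The defender prefers columns that give the attacker less. Compare guard 1 with guard 3: -2 < 0, 4 < 7, -4 < 0, -1 < 8.
So guard 3 strictly dominates guard 1 for the defender; guard 1 is strictly dominated.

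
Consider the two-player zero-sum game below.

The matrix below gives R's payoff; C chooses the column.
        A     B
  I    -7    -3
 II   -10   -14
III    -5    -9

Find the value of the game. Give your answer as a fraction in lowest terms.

-6

Row II is strictly dominated by row III, so R never plays it.
The remaining 2×2 game on (I, III) × (A, B) has no saddle point. Let R play I with probability p; indifference gives −7p − 5(1−p) = −3p − 9(1−p), so p = 1/2.
Similarly C's optimal q on A is 3/4, and the value is -7·(3/4) + (-3)·(1/4) = -6.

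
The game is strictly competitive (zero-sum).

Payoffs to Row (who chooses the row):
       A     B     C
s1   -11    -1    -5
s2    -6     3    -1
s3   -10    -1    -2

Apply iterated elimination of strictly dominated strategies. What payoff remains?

-6

Row s3 is strictly dominated by row s2 (-6>-10, 3>-1, -1>-2); eliminate s3.
Row s1 is strictly dominated by row s2 (-6>-11, 3>-1, -1>-5); eliminate s1.
Column C is strictly dominated by A for Column (-6<-1); eliminate C.
Column B is strictly dominated by A for Column (-6<3); eliminate B.
Only (s2, A) remains, with payoff -6.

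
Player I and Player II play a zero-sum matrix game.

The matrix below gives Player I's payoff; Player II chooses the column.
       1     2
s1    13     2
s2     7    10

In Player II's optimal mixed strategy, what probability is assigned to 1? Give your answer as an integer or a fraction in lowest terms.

Row minima are 2 and 7, so Player I's maximin is 7; column maxima are 13 and 10, so Player II's minimax is 10. These differ, so the equilibrium is in mixed strategies.
Let Player II play 1 with probability q. Player I is indifferent when 13q + 2(1−q) = 7q + 10(1−q), giving q = 4/7.

4/7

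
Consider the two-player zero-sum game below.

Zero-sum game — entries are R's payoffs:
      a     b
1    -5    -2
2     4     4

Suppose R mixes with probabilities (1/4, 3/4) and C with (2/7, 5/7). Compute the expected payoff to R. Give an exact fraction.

16/7

Against (2/7, 5/7), each row's expected payoff is 1: -20/7; 2: 4.
Taking the (1/4, 3/4)-weighted average: (1/4)·(-20/7) + (3/4)·(4) = 16/7.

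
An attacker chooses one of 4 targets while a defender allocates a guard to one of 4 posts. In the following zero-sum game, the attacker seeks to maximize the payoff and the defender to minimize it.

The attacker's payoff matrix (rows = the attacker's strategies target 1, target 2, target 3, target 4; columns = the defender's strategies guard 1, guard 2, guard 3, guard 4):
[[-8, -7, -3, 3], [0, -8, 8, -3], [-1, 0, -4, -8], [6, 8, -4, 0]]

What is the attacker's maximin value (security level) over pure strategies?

The worst-case payoff for each row is target 1: -8, target 2: -8, target 3: -8, target 4: -4.
The best of these is -4.

-4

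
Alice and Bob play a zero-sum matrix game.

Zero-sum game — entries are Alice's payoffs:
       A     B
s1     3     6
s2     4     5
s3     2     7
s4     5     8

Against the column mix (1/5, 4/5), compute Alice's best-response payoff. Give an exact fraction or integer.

s1: (3)·(1/5) + (6)·(4/5) = 27/5.
s2: (4)·(1/5) + (5)·(4/5) = 24/5.
s3: (2)·(1/5) + (7)·(4/5) = 6.
s4: (5)·(1/5) + (8)·(4/5) = 37/5.
The best pure response is s4 with expected payoff 37/5.

37/5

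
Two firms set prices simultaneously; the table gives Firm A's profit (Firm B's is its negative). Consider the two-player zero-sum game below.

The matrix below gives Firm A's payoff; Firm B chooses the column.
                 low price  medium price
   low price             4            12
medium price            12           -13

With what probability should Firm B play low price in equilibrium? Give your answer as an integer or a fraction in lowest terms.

25/33

Row minima are 4 and -13, so Firm A's maximin is 4; column maxima are 12 and 12, so Firm B's minimax is 12. These differ, so the equilibrium is in mixed strategies.
Let Firm B play low price with probability q. Firm A is indifferent when 4q + 12(1−q) = 12q − 13(1−q), giving q = 25/33.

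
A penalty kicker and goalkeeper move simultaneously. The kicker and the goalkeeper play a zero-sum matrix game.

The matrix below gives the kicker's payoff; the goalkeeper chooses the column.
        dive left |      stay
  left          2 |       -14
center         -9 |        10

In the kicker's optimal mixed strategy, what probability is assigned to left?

Row minima are -14 and -9, so the kicker's maximin is -9; column maxima are 2 and 10, so the goalkeeper's minimax is 2. These differ, so the equilibrium is in mixed strategies.
Let the kicker play left with probability p. The goalkeeper is indifferent when 2p − 9(1−p) = −14p + 10(1−p), giving p = 19/35.

19/35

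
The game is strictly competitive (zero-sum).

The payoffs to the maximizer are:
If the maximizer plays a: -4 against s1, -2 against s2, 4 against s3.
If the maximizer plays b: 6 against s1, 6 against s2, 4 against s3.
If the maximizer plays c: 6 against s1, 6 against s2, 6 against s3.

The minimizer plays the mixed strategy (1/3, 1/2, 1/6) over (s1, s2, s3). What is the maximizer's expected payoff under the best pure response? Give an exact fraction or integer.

a: (-4)·(1/3) + (-2)·(1/2) + (4)·(1/6) = -5/3.
b: (6)·(1/3) + (6)·(1/2) + (4)·(1/6) = 17/3.
c: (6)·(1/3) + (6)·(1/2) + (6)·(1/6) = 6.
The best pure response is c with expected payoff 6.

6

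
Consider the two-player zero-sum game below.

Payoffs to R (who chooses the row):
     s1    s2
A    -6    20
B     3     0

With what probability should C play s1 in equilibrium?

20/29

Row minima are -6 and 0, so R's maximin is 0; column maxima are 3 and 20, so C's minimax is 3. These differ, so the equilibrium is in mixed strategies.
Let C play s1 with probability q. R is indifferent when −6q + 20(1−q) = 3q, giving q = 20/29.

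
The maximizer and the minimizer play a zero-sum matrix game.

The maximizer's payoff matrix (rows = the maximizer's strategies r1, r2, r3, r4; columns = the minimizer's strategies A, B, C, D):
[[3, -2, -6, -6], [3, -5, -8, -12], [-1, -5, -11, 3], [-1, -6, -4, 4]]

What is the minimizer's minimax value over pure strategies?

-4

The worst case (largest entry) in each column is A: 3, B: -2, C: -4, D: 4.
The best (smallest) of these is -4.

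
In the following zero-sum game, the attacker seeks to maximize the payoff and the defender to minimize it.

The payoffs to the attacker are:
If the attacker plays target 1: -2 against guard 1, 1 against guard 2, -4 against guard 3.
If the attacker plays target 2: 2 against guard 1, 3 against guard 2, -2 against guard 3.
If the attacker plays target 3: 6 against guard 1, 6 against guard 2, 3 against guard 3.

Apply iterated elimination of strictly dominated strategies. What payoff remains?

Column guard 2 is strictly dominated by guard 3 for the defender (-4<1, -2<3, 3<6); eliminate guard 2.
Column guard 1 is strictly dominated by guard 3 for the defender (-4<-2, -2<2, 3<6); eliminate guard 1.
Row target 2 is strictly dominated by row target 3 (3>-2); eliminate target 2.
Row target 1 is strictly dominated by row target 3 (3>-4); eliminate target 1.
Only (target 3, guard 3) remains, with payoff 3.

3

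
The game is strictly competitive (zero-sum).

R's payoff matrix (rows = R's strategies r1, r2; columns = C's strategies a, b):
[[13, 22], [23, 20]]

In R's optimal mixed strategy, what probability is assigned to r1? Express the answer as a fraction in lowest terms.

1/4

Row minima are 13 and 20, so R's maximin is 20; column maxima are 23 and 22, so C's minimax is 22. These differ, so the equilibrium is in mixed strategies.
Let R play r1 with probability p. C is indifferent when 13p + 23(1−p) = 22p + 20(1−p), giving p = 1/4.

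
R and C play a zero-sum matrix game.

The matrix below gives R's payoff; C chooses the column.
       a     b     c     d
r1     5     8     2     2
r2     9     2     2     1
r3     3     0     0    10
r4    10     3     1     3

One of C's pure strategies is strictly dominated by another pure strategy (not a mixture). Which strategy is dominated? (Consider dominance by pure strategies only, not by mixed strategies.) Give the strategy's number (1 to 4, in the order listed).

1

C prefers columns that give R less. Compare a with c: 2 < 5, 2 < 9, 0 < 3, 1 < 10.
So c strictly dominates a for C; a is strictly dominated.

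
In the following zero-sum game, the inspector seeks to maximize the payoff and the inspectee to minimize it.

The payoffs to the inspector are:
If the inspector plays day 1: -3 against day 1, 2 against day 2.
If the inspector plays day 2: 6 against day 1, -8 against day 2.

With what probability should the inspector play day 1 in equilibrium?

Row minima are -3 and -8, so the inspector's maximin is -3; column maxima are 6 and 2, so the inspectee's minimax is 2. These differ, so the equilibrium is in mixed strategies.
Let the inspector play day 1 with probability p. The inspectee is indifferent when −3p + 6(1−p) = 2p − 8(1−p), giving p = 14/19.

14/19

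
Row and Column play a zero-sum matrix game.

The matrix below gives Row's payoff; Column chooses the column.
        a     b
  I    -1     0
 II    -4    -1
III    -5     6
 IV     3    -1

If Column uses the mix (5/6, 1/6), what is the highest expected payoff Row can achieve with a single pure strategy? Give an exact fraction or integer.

I: (-1)·(5/6) + (0)·(1/6) = -5/6.
II: (-4)·(5/6) + (-1)·(1/6) = -7/2.
III: (-5)·(5/6) + (6)·(1/6) = -19/6.
IV: (3)·(5/6) + (-1)·(1/6) = 7/3.
The best pure response is IV with expected payoff 7/3.

7/3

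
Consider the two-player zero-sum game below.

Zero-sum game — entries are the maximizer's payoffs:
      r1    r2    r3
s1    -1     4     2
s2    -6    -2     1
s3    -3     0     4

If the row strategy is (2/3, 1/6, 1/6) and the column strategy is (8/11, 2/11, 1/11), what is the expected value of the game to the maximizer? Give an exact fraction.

Against (8/11, 2/11, 1/11), each row's expected payoff is s1: 2/11; s2: -51/11; s3: -20/11.
Taking the (2/3, 1/6, 1/6)-weighted average: (2/3)·(2/11) + (1/6)·(-51/11) + (1/6)·(-20/11) = -21/22.

-21/22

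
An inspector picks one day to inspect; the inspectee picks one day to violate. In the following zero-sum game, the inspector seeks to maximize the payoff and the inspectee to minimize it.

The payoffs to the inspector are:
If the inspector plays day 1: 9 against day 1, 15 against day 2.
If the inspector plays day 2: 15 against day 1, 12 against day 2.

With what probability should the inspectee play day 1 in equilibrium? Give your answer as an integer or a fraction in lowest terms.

Row minima are 9 and 12, so the inspector's maximin is 12; column maxima are 15 and 15, so the inspectee's minimax is 15. These differ, so the equilibrium is in mixed strategies.
Let the inspectee play day 1 with probability q. The inspector is indifferent when 9q + 15(1−q) = 15q + 12(1−q), giving q = 1/3.

1/3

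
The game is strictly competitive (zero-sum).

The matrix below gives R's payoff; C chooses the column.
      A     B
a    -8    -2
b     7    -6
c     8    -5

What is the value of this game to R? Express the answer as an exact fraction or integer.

Row b is strictly dominated by row c, so R never plays it.
The remaining 2×2 game on (a, c) × (A, B) has no saddle point. Let R play a with probability p; indifference gives −8p + 8(1−p) = −2p − 5(1−p), so p = 13/19.
Similarly C's optimal q on A is 3/19, and the value is -8·(3/19) + (-2)·(16/19) = -56/19.

-56/19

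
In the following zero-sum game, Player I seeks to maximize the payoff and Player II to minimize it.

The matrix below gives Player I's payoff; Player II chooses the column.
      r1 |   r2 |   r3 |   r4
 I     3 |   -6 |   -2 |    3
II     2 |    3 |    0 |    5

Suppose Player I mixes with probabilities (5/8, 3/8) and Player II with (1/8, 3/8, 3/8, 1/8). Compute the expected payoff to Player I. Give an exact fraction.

Against (1/8, 3/8, 3/8, 1/8), each row's expected payoff is I: -9/4; II: 2.
Taking the (5/8, 3/8)-weighted average: (5/8)·(-9/4) + (3/8)·(2) = -21/32.

-21/32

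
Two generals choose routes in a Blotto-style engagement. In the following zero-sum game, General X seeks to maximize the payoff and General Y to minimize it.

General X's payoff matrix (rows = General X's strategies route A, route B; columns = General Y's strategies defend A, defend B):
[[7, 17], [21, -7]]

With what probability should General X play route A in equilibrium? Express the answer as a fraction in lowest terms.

Row minima are 7 and -7, so General X's maximin is 7; column maxima are 21 and 17, so General Y's minimax is 17. These differ, so the equilibrium is in mixed strategies.
Let General X play route A with probability p. General Y is indifferent when 7p + 21(1−p) = 17p − 7(1−p), giving p = 14/19.

14/19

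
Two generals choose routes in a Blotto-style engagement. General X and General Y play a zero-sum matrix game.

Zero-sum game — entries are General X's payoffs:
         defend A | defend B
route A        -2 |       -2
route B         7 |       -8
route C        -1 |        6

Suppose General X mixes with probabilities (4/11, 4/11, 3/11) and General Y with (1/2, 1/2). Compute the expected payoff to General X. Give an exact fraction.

Against (1/2, 1/2), each row's expected payoff is route A: -2; route B: -1/2; route C: 5/2.
Taking the (4/11, 4/11, 3/11)-weighted average: (4/11)·(-2) + (4/11)·(-1/2) + (3/11)·(5/2) = -5/22.

-5/22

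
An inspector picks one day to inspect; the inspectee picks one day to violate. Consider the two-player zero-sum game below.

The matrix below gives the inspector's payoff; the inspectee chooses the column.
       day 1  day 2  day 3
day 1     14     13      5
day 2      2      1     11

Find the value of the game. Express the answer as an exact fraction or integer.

23/3

Column day 1 is strictly dominated by day 2 for the inspectee (it gives the inspector more in every row).
The remaining 2×2 game on (day 1, day 2) × (day 2, day 3) has no saddle point. Let the inspector play day 1 with probability p; indifference gives 13p + (1−p) = 5p + 11(1−p), so p = 5/9.
Similarly the inspectee's optimal q on day 2 is 1/3, and the value is 13·(1/3) + (5)·(2/3) = 23/3.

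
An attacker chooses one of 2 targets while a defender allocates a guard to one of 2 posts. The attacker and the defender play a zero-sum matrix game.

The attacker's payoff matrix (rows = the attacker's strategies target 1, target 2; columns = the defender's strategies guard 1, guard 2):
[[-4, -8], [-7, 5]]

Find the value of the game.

Row minima are -8 and -7, so the attacker's maximin is -7; column maxima are -4 and 5, so the defender's minimax is -4. These differ, so the equilibrium is in mixed strategies.
Let the attacker play target 1 with probability p. The defender is indifferent when −4p − 7(1−p) = −8p + 5(1−p), giving p = 3/4.
Let the defender play guard 1 with probability q. The attacker is indifferent when −4q − 8(1−q) = −7q + 5(1−q), giving q = 13/16.
The value is -4·(13/16) + (-8)·(3/16) = -19/4.

-19/4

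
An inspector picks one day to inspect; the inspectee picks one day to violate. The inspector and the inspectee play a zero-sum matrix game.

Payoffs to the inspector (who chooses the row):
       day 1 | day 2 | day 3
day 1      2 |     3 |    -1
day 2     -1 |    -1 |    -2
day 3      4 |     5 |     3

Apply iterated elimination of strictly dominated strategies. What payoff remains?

3

Column day 2 is strictly dominated by day 3 for the inspectee (-1<3, -2<-1, 3<5); eliminate day 2.
Column day 1 is strictly dominated by day 3 for the inspectee (-1<2, -2<-1, 3<4); eliminate day 1.
Row day 2 is strictly dominated by row day 1 (-1>-2); eliminate day 2.
Row day 1 is strictly dominated by row day 3 (3>-1); eliminate day 1.
Only (day 3, day 3) remains, with payoff 3.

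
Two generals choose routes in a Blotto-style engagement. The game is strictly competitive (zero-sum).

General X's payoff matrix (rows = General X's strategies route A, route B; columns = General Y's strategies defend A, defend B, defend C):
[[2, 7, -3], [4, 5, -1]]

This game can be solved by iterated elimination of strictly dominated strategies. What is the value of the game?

Column defend A is strictly dominated by defend C for General Y (-3<2, -1<4); eliminate defend A.
Column defend B is strictly dominated by defend C for General Y (-3<7, -1<5); eliminate defend B.
Row route A is strictly dominated by row route B (-1>-3); eliminate route A.
Only (route B, defend C) remains, with payoff -1.

-1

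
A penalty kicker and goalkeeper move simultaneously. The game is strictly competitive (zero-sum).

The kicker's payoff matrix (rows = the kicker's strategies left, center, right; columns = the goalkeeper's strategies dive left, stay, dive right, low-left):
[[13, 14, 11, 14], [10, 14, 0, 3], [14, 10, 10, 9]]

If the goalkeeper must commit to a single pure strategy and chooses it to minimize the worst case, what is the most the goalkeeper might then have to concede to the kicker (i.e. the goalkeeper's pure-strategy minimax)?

11

The worst case (largest entry) in each column is dive left: 14, stay: 14, dive right: 11, low-left: 14.
The best (smallest) of these is 11.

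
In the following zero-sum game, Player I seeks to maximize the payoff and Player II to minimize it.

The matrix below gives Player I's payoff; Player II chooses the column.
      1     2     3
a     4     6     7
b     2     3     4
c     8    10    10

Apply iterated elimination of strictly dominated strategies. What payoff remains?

8

Column 3 is strictly dominated by 1 for Player II (4<7, 2<4, 8<10); eliminate 3.
Column 2 is strictly dominated by 1 for Player II (4<6, 2<3, 8<10); eliminate 2.
Row b is strictly dominated by row a (4>2); eliminate b.
Row a is strictly dominated by row c (8>4); eliminate a.
Only (c, 1) remains, with payoff 8.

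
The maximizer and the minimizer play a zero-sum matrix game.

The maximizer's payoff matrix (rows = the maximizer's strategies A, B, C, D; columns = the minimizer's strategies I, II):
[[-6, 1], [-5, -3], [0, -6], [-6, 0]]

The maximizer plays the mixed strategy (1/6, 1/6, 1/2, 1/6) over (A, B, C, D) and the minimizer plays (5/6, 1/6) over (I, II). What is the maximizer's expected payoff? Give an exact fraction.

-35/12

Against (5/6, 1/6), each row's expected payoff is A: -29/6; B: -14/3; C: -1; D: -5.
Taking the (1/6, 1/6, 1/2, 1/6)-weighted average: (1/6)·(-29/6) + (1/6)·(-14/3) + (1/2)·(-1) + (1/6)·(-5) = -35/12.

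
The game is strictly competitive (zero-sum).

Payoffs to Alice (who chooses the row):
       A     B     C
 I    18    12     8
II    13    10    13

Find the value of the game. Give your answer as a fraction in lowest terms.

Column A is strictly dominated by B for Bob (it gives Alice more in every row).
The remaining 2×2 game on (I, II) × (B, C) has no saddle point. Let Alice play I with probability p; indifference gives 12p + 10(1−p) = 8p + 13(1−p), so p = 3/7.
Similarly Bob's optimal q on B is 5/7, and the value is 12·(5/7) + (8)·(2/7) = 76/7.

76/7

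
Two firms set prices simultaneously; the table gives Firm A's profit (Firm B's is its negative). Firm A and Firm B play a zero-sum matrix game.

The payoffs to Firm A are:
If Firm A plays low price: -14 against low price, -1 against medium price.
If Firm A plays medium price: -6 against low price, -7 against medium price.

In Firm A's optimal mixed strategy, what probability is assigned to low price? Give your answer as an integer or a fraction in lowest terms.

Row minima are -14 and -7, so Firm A's maximin is -7; column maxima are -6 and -1, so Firm B's minimax is -6. These differ, so the equilibrium is in mixed strategies.
Let Firm A play low price with probability p. Firm B is indifferent when −14p − 6(1−p) = −p − 7(1−p), giving p = 1/14.

1/14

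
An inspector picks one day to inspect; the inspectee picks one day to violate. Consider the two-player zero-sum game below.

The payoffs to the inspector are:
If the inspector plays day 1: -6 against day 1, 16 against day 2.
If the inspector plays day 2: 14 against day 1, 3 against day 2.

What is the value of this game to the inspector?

Row minima are -6 and 3, so the inspector's maximin is 3; column maxima are 14 and 16, so the inspectee's minimax is 14. These differ, so the equilibrium is in mixed strategies.
Let the inspector play day 1 with probability p. The inspectee is indifferent when −6p + 14(1−p) = 16p + 3(1−p), giving p = 1/3.
Let the inspectee play day 1 with probability q. The inspector is indifferent when −6q + 16(1−q) = 14q + 3(1−q), giving q = 13/33.
The value is -6·(13/33) + (16)·(20/33) = 22/3.

22/3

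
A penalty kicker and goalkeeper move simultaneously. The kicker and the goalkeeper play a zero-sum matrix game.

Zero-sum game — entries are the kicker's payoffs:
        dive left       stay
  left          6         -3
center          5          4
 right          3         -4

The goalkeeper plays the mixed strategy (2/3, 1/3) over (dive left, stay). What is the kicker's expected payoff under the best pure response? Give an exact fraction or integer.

14/3

left: (6)·(2/3) + (-3)·(1/3) = 3.
center: (5)·(2/3) + (4)·(1/3) = 14/3.
right: (3)·(2/3) + (-4)·(1/3) = 2/3.
The best pure response is center with expected payoff 14/3.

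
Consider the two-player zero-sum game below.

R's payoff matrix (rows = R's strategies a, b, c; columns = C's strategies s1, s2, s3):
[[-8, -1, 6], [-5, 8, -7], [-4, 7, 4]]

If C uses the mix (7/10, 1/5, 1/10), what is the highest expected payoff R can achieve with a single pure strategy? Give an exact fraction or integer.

a: (-8)·(7/10) + (-1)·(1/5) + (6)·(1/10) = -26/5.
b: (-5)·(7/10) + (8)·(1/5) + (-7)·(1/10) = -13/5.
c: (-4)·(7/10) + (7)·(1/5) + (4)·(1/10) = -1.
The best pure response is c with expected payoff -1.

-1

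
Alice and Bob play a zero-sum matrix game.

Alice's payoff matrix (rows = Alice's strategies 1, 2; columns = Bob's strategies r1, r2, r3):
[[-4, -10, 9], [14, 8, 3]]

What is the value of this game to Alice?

17/4

Column r1 is strictly dominated by r2 for Bob (it gives Alice more in every row).
The remaining 2×2 game on (1, 2) × (r2, r3) has no saddle point. Let Alice play 1 with probability p; indifference gives −10p + 8(1−p) = 9p + 3(1−p), so p = 5/24.
Similarly Bob's optimal q on r2 is 1/4, and the value is -10·(1/4) + (9)·(3/4) = 17/4.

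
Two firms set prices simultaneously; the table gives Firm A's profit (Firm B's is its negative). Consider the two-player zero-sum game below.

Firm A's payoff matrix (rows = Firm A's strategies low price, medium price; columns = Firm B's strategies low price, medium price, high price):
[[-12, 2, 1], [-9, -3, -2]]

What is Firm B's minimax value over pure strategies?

-9

The worst case (largest entry) in each column is low price: -9, medium price: 2, high price: 1.
The best (smallest) of these is -9.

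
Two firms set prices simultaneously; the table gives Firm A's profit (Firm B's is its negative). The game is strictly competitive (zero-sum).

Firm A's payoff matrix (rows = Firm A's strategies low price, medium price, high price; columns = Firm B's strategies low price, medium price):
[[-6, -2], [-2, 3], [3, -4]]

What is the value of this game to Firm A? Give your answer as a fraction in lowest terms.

Row low price is strictly dominated by row medium price, so Firm A never plays it.
The remaining 2×2 game on (medium price, high price) × (low price, medium price) has no saddle point. Let Firm A play medium price with probability p; indifference gives −2p + 3(1−p) = 3p − 4(1−p), so p = 7/12.
Similarly Firm B's optimal q on low price is 7/12, and the value is -2·(7/12) + (3)·(5/12) = 1/12.

1/12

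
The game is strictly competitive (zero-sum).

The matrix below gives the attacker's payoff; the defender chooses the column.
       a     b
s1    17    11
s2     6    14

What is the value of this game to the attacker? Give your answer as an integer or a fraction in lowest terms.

86/7

Row minima are 11 and 6, so the attacker's maximin is 11; column maxima are 17 and 14, so the defender's minimax is 14. These differ, so the equilibrium is in mixed strategies.
Let the attacker play s1 with probability p. The defender is indifferent when 17p + 6(1−p) = 11p + 14(1−p), giving p = 4/7.
Let the defender play a with probability q. The attacker is indifferent when 17q + 11(1−q) = 6q + 14(1−q), giving q = 3/14.
The value is 17·(3/14) + (11)·(11/14) = 86/7.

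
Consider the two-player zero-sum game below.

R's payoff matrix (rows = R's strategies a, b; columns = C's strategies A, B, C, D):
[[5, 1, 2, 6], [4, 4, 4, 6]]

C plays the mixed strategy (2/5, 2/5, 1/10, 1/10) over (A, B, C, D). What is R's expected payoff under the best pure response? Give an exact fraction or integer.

a: (5)·(2/5) + (1)·(2/5) + (2)·(1/10) + (6)·(1/10) = 16/5.
b: (4)·(2/5) + (4)·(2/5) + (4)·(1/10) + (6)·(1/10) = 21/5.
The best pure response is b with expected payoff 21/5.

21/5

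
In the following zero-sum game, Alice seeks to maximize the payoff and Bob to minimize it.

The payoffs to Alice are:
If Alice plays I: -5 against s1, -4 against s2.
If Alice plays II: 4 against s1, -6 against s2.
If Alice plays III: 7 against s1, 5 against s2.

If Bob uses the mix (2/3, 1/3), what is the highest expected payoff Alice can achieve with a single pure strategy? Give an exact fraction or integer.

I: (-5)·(2/3) + (-4)·(1/3) = -14/3.
II: (4)·(2/3) + (-6)·(1/3) = 2/3.
III: (7)·(2/3) + (5)·(1/3) = 19/3.
The best pure response is III with expected payoff 19/3.

19/3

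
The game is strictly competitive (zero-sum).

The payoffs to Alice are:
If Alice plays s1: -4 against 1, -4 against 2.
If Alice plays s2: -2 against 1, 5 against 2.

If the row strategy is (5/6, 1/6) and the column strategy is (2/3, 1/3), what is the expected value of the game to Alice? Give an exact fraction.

-59/18

Against (2/3, 1/3), each row's expected payoff is s1: -4; s2: 1/3.
Taking the (5/6, 1/6)-weighted average: (5/6)·(-4) + (1/6)·(1/3) = -59/18.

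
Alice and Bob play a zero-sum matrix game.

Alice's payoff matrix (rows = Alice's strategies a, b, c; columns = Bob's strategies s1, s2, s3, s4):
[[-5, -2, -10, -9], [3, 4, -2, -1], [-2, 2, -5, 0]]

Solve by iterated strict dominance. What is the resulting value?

Column s4 is strictly dominated by s3 for Bob (-10<-9, -2<-1, -5<0); eliminate s4.
Row a is strictly dominated by row b (3>-5, 4>-2, -2>-10); eliminate a.
Column s2 is strictly dominated by s1 for Bob (3<4, -2<2); eliminate s2.
Column s1 is strictly dominated by s3 for Bob (-2<3, -5<-2); eliminate s1.
Row c is strictly dominated by row b (-2>-5); eliminate c.
Only (b, s3) remains, with payoff -2.

-2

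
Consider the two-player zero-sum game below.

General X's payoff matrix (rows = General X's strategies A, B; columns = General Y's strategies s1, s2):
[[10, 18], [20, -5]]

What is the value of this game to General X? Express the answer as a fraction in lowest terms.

410/33

Row minima are 10 and -5, so General X's maximin is 10; column maxima are 20 and 18, so General Y's minimax is 18. These differ, so the equilibrium is in mixed strategies.
Let General X play A with probability p. General Y is indifferent when 10p + 20(1−p) = 18p − 5(1−p), giving p = 25/33.
Let General Y play s1 with probability q. General X is indifferent when 10q + 18(1−q) = 20q − 5(1−q), giving q = 23/33.
The value is 10·(23/33) + (18)·(10/33) = 410/33.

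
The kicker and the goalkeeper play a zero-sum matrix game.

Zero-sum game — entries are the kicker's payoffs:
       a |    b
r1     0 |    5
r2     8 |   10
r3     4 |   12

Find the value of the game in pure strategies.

Row minima: 0, 8, 4 → the kicker's maximin is 8.
Column maxima: 8, 12 → the goalkeeper's minimax is 8.
They coincide at (r2, a), so the value is 8.

8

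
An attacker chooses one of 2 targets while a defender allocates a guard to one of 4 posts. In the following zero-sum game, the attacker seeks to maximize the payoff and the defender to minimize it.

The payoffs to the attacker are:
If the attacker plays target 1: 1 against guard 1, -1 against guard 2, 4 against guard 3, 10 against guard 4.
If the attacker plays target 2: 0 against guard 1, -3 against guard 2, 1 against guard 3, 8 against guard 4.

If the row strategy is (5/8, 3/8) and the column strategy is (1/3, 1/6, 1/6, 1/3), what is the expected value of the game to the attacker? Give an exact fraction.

167/48

Against (1/3, 1/6, 1/6, 1/3), each row's expected payoff is target 1: 25/6; target 2: 7/3.
Taking the (5/8, 3/8)-weighted average: (5/8)·(25/6) + (3/8)·(7/3) = 167/48.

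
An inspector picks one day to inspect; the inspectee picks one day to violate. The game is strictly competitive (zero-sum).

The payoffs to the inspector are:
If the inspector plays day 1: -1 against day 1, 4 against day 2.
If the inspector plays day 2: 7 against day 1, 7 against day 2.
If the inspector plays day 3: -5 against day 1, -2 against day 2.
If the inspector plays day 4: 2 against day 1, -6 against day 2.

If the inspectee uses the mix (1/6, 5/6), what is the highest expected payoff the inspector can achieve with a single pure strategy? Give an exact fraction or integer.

7

day 1: (-1)·(1/6) + (4)·(5/6) = 19/6.
day 2: (7)·(1/6) + (7)·(5/6) = 7.
day 3: (-5)·(1/6) + (-2)·(5/6) = -5/2.
day 4: (2)·(1/6) + (-6)·(5/6) = -14/3.
The best pure response is day 2 with expected payoff 7.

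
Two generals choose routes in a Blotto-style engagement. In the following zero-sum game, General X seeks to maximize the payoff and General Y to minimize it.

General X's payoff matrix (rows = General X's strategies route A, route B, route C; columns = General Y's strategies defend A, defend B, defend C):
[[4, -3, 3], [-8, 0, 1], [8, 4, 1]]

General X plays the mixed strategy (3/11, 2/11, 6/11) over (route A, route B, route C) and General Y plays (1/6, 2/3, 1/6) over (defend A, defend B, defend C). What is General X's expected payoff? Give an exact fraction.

Against (1/6, 2/3, 1/6), each row's expected payoff is route A: -5/6; route B: -7/6; route C: 25/6.
Taking the (3/11, 2/11, 6/11)-weighted average: (3/11)·(-5/6) + (2/11)·(-7/6) + (6/11)·(25/6) = 11/6.

11/6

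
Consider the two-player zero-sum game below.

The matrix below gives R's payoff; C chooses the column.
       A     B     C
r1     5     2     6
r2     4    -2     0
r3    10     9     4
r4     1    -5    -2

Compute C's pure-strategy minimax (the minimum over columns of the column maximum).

The worst case (largest entry) in each column is A: 10, B: 9, C: 6.
The best (smallest) of these is 6.

6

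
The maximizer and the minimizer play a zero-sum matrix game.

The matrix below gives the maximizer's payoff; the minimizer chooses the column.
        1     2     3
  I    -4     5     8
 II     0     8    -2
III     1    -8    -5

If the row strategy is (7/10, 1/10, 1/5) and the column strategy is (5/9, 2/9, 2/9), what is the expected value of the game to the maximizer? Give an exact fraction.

Against (5/9, 2/9, 2/9), each row's expected payoff is I: 2/3; II: 4/3; III: -7/3.
Taking the (7/10, 1/10, 1/5)-weighted average: (7/10)·(2/3) + (1/10)·(4/3) + (1/5)·(-7/3) = 2/15.

2/15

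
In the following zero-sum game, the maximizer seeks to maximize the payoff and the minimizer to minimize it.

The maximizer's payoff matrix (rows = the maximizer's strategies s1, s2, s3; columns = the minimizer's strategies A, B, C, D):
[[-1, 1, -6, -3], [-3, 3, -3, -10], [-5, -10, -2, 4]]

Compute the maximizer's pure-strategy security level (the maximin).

-6

The worst-case payoff for each row is s1: -6, s2: -10, s3: -10.
The best of these is -6.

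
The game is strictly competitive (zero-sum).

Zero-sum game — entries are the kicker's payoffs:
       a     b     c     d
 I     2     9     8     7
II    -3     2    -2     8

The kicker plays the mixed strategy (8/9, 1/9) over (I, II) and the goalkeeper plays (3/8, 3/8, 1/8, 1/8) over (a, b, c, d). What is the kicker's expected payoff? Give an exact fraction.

Against (3/8, 3/8, 1/8, 1/8), each row's expected payoff is I: 6; II: 3/8.
Taking the (8/9, 1/9)-weighted average: (8/9)·(6) + (1/9)·(3/8) = 43/8.

43/8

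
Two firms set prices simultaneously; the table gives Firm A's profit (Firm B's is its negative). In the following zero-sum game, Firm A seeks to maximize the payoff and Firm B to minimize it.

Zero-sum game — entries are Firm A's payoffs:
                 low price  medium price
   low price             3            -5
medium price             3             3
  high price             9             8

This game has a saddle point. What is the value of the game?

Row minima: -5, 3, 8 → Firm A's maximin is 8.
Column maxima: 9, 8 → Firm B's minimax is 8.
They coincide at (high price, medium price), so the value is 8.

8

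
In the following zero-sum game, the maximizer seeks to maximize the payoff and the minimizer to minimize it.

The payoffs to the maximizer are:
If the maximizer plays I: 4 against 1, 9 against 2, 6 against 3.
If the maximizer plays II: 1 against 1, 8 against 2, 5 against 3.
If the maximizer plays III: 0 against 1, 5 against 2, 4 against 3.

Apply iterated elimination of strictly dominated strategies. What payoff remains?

Row III is strictly dominated by row I (4>0, 9>5, 6>4); eliminate III.
Column 3 is strictly dominated by 1 for the minimizer (4<6, 1<5); eliminate 3.
Column 2 is strictly dominated by 1 for the minimizer (4<9, 1<8); eliminate 2.
Row II is strictly dominated by row I (4>1); eliminate II.
Only (I, 1) remains, with payoff 4.

4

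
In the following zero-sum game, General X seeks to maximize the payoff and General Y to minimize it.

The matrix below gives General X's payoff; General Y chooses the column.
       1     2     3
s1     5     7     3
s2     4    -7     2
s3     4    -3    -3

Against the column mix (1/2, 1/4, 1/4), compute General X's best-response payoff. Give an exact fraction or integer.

s1: (5)·(1/2) + (7)·(1/4) + (3)·(1/4) = 5.
s2: (4)·(1/2) + (-7)·(1/4) + (2)·(1/4) = 3/4.
s3: (4)·(1/2) + (-3)·(1/4) + (-3)·(1/4) = 1/2.
The best pure response is s1 with expected payoff 5.

5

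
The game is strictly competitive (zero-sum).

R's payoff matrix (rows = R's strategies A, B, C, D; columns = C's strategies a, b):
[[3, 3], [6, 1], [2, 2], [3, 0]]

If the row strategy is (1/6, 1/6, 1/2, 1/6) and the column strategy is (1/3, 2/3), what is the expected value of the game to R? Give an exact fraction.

19/9

Against (1/3, 2/3), each row's expected payoff is A: 3; B: 8/3; C: 2; D: 1.
Taking the (1/6, 1/6, 1/2, 1/6)-weighted average: (1/6)·(3) + (1/6)·(8/3) + (1/2)·(2) + (1/6)·(1) = 19/9.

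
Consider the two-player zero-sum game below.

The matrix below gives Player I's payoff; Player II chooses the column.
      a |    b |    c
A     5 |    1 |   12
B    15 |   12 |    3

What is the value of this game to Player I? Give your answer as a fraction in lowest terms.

141/20

Column a is strictly dominated by b for Player II (it gives Player I more in every row).
The remaining 2×2 game on (A, B) × (b, c) has no saddle point. Let Player I play A with probability p; indifference gives p + 12(1−p) = 12p + 3(1−p), so p = 9/20.
Similarly Player II's optimal q on b is 9/20, and the value is 1·(9/20) + (12)·(11/20) = 141/20.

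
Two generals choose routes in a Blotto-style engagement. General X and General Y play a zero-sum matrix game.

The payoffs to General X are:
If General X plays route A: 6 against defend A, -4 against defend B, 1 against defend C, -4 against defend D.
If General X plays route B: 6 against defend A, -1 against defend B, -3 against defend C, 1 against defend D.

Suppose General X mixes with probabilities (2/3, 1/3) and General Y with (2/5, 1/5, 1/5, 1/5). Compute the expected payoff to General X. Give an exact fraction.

19/15

Against (2/5, 1/5, 1/5, 1/5), each row's expected payoff is route A: 1; route B: 9/5.
Taking the (2/3, 1/3)-weighted average: (2/3)·(1) + (1/3)·(9/5) = 19/15.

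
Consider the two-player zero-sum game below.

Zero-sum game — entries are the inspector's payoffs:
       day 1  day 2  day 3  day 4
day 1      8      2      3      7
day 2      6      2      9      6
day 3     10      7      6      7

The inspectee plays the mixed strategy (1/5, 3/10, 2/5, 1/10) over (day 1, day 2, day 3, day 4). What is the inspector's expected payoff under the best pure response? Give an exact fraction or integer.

day 1: (8)·(1/5) + (2)·(3/10) + (3)·(2/5) + (7)·(1/10) = 41/10.
day 2: (6)·(1/5) + (2)·(3/10) + (9)·(2/5) + (6)·(1/10) = 6.
day 3: (10)·(1/5) + (7)·(3/10) + (6)·(2/5) + (7)·(1/10) = 36/5.
The best pure response is day 3 with expected payoff 36/5.

36/5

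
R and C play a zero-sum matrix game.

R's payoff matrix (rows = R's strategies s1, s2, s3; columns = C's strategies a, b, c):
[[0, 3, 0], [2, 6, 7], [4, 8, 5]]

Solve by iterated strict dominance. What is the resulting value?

Row s1 is strictly dominated by row s2 (2>0, 6>3, 7>0); eliminate s1.
Column b is strictly dominated by a for C (2<6, 4<8); eliminate b.
Column c is strictly dominated by a for C (2<7, 4<5); eliminate c.
Row s2 is strictly dominated by row s3 (4>2); eliminate s2.
Only (s3, a) remains, with payoff 4.

4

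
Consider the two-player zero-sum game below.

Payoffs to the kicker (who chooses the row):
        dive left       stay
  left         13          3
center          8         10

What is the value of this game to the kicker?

Row minima are 3 and 8, so the kicker's maximin is 8; column maxima are 13 and 10, so the goalkeeper's minimax is 10. These differ, so the equilibrium is in mixed strategies.
Let the kicker play left with probability p. The goalkeeper is indifferent when 13p + 8(1−p) = 3p + 10(1−p), giving p = 1/6.
Let the goalkeeper play dive left with probability q. The kicker is indifferent when 13q + 3(1−q) = 8q + 10(1−q), giving q = 7/12.
The value is 13·(7/12) + (3)·(5/12) = 53/6.

53/6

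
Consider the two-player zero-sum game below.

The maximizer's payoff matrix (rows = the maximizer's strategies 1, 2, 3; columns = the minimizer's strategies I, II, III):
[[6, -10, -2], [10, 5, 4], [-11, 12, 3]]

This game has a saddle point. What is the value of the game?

Row minima: -10, 4, -11 → the maximizer's maximin is 4.
Column maxima: 10, 12, 4 → the minimizer's minimax is 4.
They coincide at (2, III), so the value is 4.

4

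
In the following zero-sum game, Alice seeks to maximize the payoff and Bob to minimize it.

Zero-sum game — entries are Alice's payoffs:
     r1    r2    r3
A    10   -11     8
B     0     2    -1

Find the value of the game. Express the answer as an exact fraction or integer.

Column r1 is strictly dominated by r3 for Bob (it gives Alice more in every row).
The remaining 2×2 game on (A, B) × (r2, r3) has no saddle point. Let Alice play A with probability p; indifference gives −11p + 2(1−p) = 8p − (1−p), so p = 3/22.
Similarly Bob's optimal q on r2 is 9/22, and the value is -11·(9/22) + (8)·(13/22) = 5/22.

5/22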